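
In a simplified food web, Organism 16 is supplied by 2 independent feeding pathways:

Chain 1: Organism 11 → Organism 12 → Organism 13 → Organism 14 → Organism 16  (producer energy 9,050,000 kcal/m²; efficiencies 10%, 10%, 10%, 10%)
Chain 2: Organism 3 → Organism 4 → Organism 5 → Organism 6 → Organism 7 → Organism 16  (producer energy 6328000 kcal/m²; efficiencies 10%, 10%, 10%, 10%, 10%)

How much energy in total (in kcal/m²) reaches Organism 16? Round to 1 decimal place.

Chain 1: 9050000 × 0.1 × 0.1 × 0.1 × 0.1 = 905 kcal/m²
Chain 2: 6328000 × 0.1 × 0.1 × 0.1 × 0.1 × 0.1 = 63.28 kcal/m²
Total at Organism 16: 905 + 63.28 = 968.28 kcal/m²

968.3 kcal/m²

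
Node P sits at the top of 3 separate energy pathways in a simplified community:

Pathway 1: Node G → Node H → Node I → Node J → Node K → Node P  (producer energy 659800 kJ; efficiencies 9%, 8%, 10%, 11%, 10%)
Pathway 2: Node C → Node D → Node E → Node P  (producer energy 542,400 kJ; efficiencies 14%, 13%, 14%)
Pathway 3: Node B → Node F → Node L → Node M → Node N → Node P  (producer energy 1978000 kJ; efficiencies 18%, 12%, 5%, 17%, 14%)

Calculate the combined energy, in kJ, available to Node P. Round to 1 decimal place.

1438.1 kJ

Pathway 1: 659800 × 0.09 × 0.08 × 0.1 × 0.11 × 0.1 = 5.225616 kJ
Pathway 2: 542400 × 0.14 × 0.13 × 0.14 = 1382.0352 kJ
Pathway 3: 1978000 × 0.18 × 0.12 × 0.05 × 0.17 × 0.14 = 50.842512 kJ
Total at Node P: 5.225616 + 1382.0352 + 50.842512 = 1438.103328 kJ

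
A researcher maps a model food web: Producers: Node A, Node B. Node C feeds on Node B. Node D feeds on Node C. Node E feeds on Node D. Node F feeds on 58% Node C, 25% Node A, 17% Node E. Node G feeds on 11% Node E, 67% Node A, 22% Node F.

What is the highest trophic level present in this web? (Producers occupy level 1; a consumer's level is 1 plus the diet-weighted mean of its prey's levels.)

4

Node C: 1 + 1 = 2
Node D: 1 + 2 = 3
Node E: 1 + 3 = 4
Node F: 1 + (0.58×2 + 0.25×1 + 0.17×4) = 3.09
Node G: 1 + (0.11×4 + 0.67×1 + 0.22×3.09) = 2.7898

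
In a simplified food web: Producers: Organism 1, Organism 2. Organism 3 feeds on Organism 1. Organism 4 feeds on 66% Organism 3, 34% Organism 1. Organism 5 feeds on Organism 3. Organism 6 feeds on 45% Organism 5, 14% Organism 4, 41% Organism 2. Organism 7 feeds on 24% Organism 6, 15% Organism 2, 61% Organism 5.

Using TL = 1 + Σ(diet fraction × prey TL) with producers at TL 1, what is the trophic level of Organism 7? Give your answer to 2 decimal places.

3.73

Organism 3: 1 + 1 = 2
Organism 4: 1 + (0.66×2 + 0.34×1) = 2.66
Organism 5: 1 + 2 = 3
Organism 6: 1 + (0.45×3 + 0.14×2.66 + 0.41×1) = 3.1324
Organism 7: 1 + (0.24×3.1324 + 0.15×1 + 0.61×3) = 3.731776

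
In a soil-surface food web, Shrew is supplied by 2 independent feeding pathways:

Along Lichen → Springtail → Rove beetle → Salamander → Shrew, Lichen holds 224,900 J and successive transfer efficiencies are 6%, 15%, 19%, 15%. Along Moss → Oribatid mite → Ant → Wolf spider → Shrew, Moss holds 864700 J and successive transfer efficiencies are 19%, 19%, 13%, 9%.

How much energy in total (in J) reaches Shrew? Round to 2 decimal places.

Via Lichen: 224900 × 0.06 × 0.15 × 0.19 × 0.15 = 57.68685 J
Via Moss: 864700 × 0.19 × 0.19 × 0.13 × 0.09 = 365.223339 J
Total at Shrew: 57.68685 + 365.223339 = 422.910189 J

422.91 J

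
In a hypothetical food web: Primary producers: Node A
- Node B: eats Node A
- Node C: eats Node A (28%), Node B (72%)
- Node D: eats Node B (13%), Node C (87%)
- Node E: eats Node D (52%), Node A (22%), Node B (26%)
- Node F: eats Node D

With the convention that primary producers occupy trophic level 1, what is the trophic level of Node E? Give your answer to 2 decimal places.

Node B: 1 + 1 = 2
Node C: 1 + (0.28×1 + 0.72×2) = 2.72
Node D: 1 + (0.13×2 + 0.87×2.72) = 3.6264
Node E: 1 + (0.52×3.6264 + 0.22×1 + 0.26×2) = 3.625728
Node F: 1 + 3.6264 = 4.6264

3.63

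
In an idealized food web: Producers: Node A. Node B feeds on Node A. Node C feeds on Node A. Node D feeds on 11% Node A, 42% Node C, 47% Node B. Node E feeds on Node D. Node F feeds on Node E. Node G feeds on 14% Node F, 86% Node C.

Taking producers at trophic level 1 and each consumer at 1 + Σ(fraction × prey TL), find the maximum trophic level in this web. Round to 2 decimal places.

Node B: 1 + 1 = 2
Node C: 1 + 1 = 2
Node D: 1 + (0.11×1 + 0.42×2 + 0.47×2) = 2.89
Node E: 1 + 2.89 = 3.89
Node F: 1 + 3.89 = 4.89
Node G: 1 + (0.14×4.89 + 0.86×2) = 3.4046

4.89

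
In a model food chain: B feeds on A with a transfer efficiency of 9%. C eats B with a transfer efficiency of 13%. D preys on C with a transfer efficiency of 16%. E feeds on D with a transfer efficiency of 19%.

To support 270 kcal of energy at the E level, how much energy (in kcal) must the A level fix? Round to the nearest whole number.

Cumulative transfer efficiency: 0.09 × 0.13 × 0.16 × 0.19 = 0.00035568
A energy = 270 / 0.00035568 = 759109 kcal

759109 kcal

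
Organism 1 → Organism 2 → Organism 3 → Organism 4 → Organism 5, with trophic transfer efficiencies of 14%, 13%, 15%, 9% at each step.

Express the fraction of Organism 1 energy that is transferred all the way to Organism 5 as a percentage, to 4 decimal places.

Product of link efficiencies: 0.14 × 0.13 × 0.15 × 0.09 = 0.0002457
As a percentage: 0.0002457 × 100 = 0.0246%

0.0246%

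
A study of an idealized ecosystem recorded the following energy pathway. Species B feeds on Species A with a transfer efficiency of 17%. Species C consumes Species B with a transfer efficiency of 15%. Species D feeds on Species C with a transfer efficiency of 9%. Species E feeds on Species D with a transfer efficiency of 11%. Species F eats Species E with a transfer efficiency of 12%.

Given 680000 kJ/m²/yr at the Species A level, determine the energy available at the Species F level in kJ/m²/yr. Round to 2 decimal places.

Species B: 680000 × 0.17 = 115600 kJ/m²/yr
Species C: 115600 × 0.15 = 17340 kJ/m²/yr
Species D: 17340 × 0.09 = 1560.6 kJ/m²/yr
Species E: 1560.6 × 0.11 = 171.666 kJ/m²/yr
Species F: 171.666 × 0.12 = 20.59992 kJ/m²/yr

20.60 kJ/m²/yr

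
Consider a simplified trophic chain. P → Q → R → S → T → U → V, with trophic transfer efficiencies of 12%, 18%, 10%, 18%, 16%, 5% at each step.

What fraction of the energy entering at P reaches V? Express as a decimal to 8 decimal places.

0.00000311

Product of link efficiencies: 0.12 × 0.18 × 0.1 × 0.18 × 0.16 × 0.05 = 0.0000031104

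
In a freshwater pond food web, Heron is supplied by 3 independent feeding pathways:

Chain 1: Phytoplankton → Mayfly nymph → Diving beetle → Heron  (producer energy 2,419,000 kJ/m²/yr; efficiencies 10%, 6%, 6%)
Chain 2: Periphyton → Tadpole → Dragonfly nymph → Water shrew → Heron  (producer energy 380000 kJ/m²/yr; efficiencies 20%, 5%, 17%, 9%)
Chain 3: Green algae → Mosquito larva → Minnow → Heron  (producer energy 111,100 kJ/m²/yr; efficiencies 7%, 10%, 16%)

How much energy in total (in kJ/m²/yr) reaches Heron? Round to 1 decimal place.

Chain 1: 2419000 × 0.1 × 0.06 × 0.06 = 870.84 kJ/m²/yr
Chain 2: 380000 × 0.2 × 0.05 × 0.17 × 0.09 = 58.14 kJ/m²/yr
Chain 3: 111100 × 0.07 × 0.1 × 0.16 = 124.432 kJ/m²/yr
Total at Heron: 870.84 + 58.14 + 124.432 = 1053.412 kJ/m²/yr

1053.4 kJ/m²/yr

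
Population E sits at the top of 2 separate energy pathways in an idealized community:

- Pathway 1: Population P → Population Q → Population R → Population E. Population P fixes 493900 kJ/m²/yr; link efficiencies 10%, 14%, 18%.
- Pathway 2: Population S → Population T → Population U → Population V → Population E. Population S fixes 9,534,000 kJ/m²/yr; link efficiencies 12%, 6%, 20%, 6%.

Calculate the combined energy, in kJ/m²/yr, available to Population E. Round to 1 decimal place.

Pathway 1: 493900 × 0.1 × 0.14 × 0.18 = 1244.628 kJ/m²/yr
Pathway 2: 9534000 × 0.12 × 0.06 × 0.2 × 0.06 = 823.7376 kJ/m²/yr
Total at Population E: 1244.628 + 823.7376 = 2068.3656 kJ/m²/yr

2068.4 kJ/m²/yr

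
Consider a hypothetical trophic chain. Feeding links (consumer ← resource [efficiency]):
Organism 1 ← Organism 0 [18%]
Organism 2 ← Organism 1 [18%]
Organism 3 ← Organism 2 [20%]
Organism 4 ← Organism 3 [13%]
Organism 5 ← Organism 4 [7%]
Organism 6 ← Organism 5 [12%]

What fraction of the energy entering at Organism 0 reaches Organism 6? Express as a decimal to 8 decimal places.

Product of link efficiencies: 0.18 × 0.18 × 0.2 × 0.13 × 0.07 × 0.12 = 0.00000707616

0.00000708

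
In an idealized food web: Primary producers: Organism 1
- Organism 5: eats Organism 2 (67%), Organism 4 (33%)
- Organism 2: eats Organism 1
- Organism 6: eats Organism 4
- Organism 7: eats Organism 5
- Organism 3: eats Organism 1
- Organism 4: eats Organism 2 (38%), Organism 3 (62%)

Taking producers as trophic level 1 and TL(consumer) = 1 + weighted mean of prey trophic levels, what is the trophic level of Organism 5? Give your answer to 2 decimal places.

Organism 2: 1 + 1 = 2
Organism 3: 1 + 1 = 2
Organism 4: 1 + (0.38×2 + 0.62×2) = 3
Organism 5: 1 + (0.67×2 + 0.33×3) = 3.33
Organism 6: 1 + 3 = 4
Organism 7: 1 + 3.33 = 4.33

3.33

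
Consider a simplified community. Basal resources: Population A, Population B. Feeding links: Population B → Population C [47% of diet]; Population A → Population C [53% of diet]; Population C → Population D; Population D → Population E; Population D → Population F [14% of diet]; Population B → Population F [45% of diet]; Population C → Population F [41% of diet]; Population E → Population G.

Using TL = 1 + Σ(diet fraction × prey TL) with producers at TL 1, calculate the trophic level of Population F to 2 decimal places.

Population C: 1 + (0.47×1 + 0.53×1) = 2
Population D: 1 + 2 = 3
Population E: 1 + 3 = 4
Population F: 1 + (0.14×3 + 0.45×1 + 0.41×2) = 2.69
Population G: 1 + 4 = 5

2.69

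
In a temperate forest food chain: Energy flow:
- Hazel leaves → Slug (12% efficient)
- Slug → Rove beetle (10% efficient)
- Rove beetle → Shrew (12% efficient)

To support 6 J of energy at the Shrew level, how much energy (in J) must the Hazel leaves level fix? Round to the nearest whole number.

Cumulative transfer efficiency: 0.12 × 0.1 × 0.12 = 0.00144
Hazel leaves energy = 6 / 0.00144 = 4167 J

4167 J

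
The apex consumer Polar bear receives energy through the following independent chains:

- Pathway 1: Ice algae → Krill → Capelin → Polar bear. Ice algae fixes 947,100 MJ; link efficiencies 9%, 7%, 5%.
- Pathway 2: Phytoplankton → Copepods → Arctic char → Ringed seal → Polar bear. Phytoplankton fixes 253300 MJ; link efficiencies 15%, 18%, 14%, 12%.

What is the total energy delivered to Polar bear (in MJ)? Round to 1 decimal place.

413.2 MJ

Pathway 1: 947100 × 0.09 × 0.07 × 0.05 = 298.3365 MJ
Pathway 2: 253300 × 0.15 × 0.18 × 0.14 × 0.12 = 114.89688 MJ
Total at Polar bear: 298.3365 + 114.89688 = 413.23338 MJ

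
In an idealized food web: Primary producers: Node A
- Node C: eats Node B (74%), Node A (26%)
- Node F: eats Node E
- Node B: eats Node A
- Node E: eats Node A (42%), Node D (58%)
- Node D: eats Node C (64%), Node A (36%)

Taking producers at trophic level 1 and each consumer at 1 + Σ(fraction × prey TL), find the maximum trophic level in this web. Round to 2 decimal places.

4.23

Node B: 1 + 1 = 2
Node C: 1 + (0.74×2 + 0.26×1) = 2.74
Node D: 1 + (0.64×2.74 + 0.36×1) = 3.1136
Node E: 1 + (0.42×1 + 0.58×3.1136) = 3.225888
Node F: 1 + 3.225888 = 4.225888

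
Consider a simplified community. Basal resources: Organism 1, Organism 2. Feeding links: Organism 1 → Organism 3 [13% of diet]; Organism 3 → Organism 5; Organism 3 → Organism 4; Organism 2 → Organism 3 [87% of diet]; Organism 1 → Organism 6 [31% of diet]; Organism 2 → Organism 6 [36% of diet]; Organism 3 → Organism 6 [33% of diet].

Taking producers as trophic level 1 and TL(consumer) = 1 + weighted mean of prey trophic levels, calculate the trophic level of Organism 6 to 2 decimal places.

Organism 3: 1 + (0.87×1 + 0.13×1) = 2
Organism 4: 1 + 2 = 3
Organism 5: 1 + 2 = 3
Organism 6: 1 + (0.33×2 + 0.36×1 + 0.31×1) = 2.33

2.33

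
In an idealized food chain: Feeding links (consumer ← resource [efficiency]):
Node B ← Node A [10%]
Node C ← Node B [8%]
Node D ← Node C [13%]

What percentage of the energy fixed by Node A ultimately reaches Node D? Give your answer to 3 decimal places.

0.104%

Product of link efficiencies: 0.1 × 0.08 × 0.13 = 0.00104
As a percentage: 0.00104 × 100 = 0.104%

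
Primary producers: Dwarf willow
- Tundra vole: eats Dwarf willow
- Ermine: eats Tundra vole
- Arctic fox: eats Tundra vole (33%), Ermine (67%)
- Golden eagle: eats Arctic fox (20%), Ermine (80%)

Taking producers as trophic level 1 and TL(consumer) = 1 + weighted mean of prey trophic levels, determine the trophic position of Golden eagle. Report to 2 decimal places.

4.13

Tundra vole: 1 + 1 = 2
Ermine: 1 + 2 = 3
Arctic fox: 1 + (0.33×2 + 0.67×3) = 3.67
Golden eagle: 1 + (0.2×3.67 + 0.8×3) = 4.134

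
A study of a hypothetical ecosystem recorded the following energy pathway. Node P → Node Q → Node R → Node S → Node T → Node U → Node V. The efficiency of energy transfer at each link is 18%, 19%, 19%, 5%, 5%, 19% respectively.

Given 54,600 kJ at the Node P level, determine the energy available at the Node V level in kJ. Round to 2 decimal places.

Node Q: 54600 × 0.18 = 9828 kJ
Node R: 9828 × 0.19 = 1867.32 kJ
Node S: 1867.32 × 0.19 = 354.7908 kJ
Node T: 354.7908 × 0.05 = 17.73954 kJ
Node U: 17.73954 × 0.05 = 0.886977 kJ
Node V: 0.886977 × 0.19 = 0.16852563 kJ

0.17 kJ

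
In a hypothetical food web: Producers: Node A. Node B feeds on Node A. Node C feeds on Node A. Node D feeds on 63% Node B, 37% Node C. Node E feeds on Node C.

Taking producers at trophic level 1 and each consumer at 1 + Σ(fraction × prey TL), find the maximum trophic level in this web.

Node B: 1 + 1 = 2
Node C: 1 + 1 = 2
Node D: 1 + (0.63×2 + 0.37×2) = 3
Node E: 1 + 2 = 3

3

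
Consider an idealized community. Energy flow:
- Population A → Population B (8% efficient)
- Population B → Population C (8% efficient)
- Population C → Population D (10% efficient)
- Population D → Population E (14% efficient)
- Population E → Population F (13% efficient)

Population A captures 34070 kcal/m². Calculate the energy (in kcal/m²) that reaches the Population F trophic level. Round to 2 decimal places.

Population B: 34070 × 0.08 = 2725.6 kcal/m²
Population C: 2725.6 × 0.08 = 218.048 kcal/m²
Population D: 218.048 × 0.1 = 21.8048 kcal/m²
Population E: 21.8048 × 0.14 = 3.052672 kcal/m²
Population F: 3.052672 × 0.13 = 0.39684736 kcal/m²

0.40 kcal/m²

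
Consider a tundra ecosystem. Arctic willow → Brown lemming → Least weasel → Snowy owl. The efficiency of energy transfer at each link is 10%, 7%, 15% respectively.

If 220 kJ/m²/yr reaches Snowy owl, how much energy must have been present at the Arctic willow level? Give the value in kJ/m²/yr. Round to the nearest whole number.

Cumulative transfer efficiency: 0.1 × 0.07 × 0.15 = 0.00105
Arctic willow energy = 220 / 0.00105 = 209524 kJ/m²/yr

209524 kJ/m²/yr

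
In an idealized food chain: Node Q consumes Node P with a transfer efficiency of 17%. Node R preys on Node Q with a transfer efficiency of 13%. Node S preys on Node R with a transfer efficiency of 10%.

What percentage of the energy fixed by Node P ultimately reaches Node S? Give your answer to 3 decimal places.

0.221%

Product of link efficiencies: 0.17 × 0.13 × 0.1 = 0.00221
As a percentage: 0.00221 × 100 = 0.221%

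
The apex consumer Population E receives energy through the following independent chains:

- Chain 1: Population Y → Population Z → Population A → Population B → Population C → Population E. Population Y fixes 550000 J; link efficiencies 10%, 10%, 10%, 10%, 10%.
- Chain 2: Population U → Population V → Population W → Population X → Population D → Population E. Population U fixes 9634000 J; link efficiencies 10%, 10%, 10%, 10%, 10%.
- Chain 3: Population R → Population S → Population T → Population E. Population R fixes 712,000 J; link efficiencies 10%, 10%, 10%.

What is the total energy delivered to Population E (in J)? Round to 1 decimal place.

Chain 1: 550000 × 0.1 × 0.1 × 0.1 × 0.1 × 0.1 = 5.5 J
Chain 2: 9634000 × 0.1 × 0.1 × 0.1 × 0.1 × 0.1 = 96.34 J
Chain 3: 712000 × 0.1 × 0.1 × 0.1 = 712 J
Total at Population E: 5.5 + 96.34 + 712 = 813.84 J

813.8 J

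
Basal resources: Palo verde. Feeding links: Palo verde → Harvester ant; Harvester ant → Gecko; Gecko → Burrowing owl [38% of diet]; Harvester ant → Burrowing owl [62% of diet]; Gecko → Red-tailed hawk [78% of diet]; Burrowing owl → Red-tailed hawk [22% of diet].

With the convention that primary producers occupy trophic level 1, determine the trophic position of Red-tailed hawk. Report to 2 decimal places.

Harvester ant: 1 + 1 = 2
Gecko: 1 + 2 = 3
Burrowing owl: 1 + (0.38×3 + 0.62×2) = 3.38
Red-tailed hawk: 1 + (0.78×3 + 0.22×3.38) = 4.0836

4.08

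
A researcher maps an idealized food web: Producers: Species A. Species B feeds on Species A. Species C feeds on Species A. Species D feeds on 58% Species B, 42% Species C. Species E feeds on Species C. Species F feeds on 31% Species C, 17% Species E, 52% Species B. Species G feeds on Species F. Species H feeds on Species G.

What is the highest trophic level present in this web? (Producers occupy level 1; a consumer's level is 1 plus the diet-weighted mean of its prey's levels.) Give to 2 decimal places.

5.17

Species B: 1 + 1 = 2
Species C: 1 + 1 = 2
Species D: 1 + (0.58×2 + 0.42×2) = 3
Species E: 1 + 2 = 3
Species F: 1 + (0.31×2 + 0.17×3 + 0.52×2) = 3.17
Species G: 1 + 3.17 = 4.17
Species H: 1 + 4.17 = 5.17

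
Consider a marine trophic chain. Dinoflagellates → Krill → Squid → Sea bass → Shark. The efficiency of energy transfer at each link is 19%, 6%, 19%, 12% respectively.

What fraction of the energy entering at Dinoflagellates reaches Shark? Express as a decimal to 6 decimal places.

Product of link efficiencies: 0.19 × 0.06 × 0.19 × 0.12 = 0.00025992

0.000260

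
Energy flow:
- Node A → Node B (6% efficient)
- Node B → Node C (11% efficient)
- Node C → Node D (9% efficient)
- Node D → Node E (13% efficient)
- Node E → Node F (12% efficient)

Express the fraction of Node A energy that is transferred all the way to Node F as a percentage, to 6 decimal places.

0.000927%

Product of link efficiencies: 0.06 × 0.11 × 0.09 × 0.13 × 0.12 = 0.0000092664
As a percentage: 0.0000092664 × 100 = 0.000927%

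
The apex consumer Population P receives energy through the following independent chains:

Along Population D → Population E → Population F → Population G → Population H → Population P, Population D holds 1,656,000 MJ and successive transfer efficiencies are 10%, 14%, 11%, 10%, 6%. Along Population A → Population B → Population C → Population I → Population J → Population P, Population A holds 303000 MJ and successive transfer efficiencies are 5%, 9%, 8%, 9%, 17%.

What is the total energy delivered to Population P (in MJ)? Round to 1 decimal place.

17.0 MJ

Via Population D: 1656000 × 0.1 × 0.14 × 0.11 × 0.1 × 0.06 = 15.30144 MJ
Via Population A: 303000 × 0.05 × 0.09 × 0.08 × 0.09 × 0.17 = 1.668924 MJ
Total at Population P: 15.30144 + 1.668924 = 16.970364 MJ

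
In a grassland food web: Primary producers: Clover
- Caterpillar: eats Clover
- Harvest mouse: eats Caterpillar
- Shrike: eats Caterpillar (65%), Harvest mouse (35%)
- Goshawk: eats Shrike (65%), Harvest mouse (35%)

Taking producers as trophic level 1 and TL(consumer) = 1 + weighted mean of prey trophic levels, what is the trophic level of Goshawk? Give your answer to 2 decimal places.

4.23

Caterpillar: 1 + 1 = 2
Harvest mouse: 1 + 2 = 3
Shrike: 1 + (0.65×2 + 0.35×3) = 3.35
Goshawk: 1 + (0.65×3.35 + 0.35×3) = 4.2275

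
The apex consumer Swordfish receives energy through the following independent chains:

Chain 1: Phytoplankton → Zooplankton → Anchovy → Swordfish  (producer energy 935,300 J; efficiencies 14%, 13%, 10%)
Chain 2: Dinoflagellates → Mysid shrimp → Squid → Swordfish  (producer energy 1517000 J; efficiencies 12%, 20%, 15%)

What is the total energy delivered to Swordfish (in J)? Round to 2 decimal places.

7163.45 J

Chain 1: 935300 × 0.14 × 0.13 × 0.1 = 1702.246 J
Chain 2: 1517000 × 0.12 × 0.2 × 0.15 = 5461.2 J
Total at Swordfish: 1702.246 + 5461.2 = 7163.446 J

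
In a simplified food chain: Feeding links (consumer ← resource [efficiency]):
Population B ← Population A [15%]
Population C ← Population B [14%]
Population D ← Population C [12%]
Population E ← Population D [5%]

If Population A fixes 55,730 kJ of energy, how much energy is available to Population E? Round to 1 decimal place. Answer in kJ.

Population B: 55730 × 0.15 = 8359.5 kJ
Population C: 8359.5 × 0.14 = 1170.33 kJ
Population D: 1170.33 × 0.12 = 140.4396 kJ
Population E: 140.4396 × 0.05 = 7.02198 kJ

7.0 kJ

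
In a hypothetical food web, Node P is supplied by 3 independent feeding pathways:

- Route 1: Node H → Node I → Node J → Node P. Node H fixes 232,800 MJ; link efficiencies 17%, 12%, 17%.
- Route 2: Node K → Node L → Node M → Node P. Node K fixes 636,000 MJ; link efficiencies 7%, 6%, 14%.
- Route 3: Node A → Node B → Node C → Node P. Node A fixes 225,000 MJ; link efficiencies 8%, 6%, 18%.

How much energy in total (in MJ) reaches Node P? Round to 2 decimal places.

Route 1: 232800 × 0.17 × 0.12 × 0.17 = 807.3504 MJ
Route 2: 636000 × 0.07 × 0.06 × 0.14 = 373.968 MJ
Route 3: 225000 × 0.08 × 0.06 × 0.18 = 194.4 MJ
Total at Node P: 807.3504 + 373.968 + 194.4 = 1375.7184 MJ

1375.72 MJ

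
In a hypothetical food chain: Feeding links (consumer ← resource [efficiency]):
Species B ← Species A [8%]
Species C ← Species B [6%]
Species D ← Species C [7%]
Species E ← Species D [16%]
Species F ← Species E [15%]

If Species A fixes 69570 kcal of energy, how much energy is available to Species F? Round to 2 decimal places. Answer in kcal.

Species B: 69570 × 0.08 = 5565.6 kcal
Species C: 5565.6 × 0.06 = 333.936 kcal
Species D: 333.936 × 0.07 = 23.37552 kcal
Species E: 23.37552 × 0.16 = 3.7400832 kcal
Species F: 3.7400832 × 0.15 = 0.56101248 kcal

0.56 kcal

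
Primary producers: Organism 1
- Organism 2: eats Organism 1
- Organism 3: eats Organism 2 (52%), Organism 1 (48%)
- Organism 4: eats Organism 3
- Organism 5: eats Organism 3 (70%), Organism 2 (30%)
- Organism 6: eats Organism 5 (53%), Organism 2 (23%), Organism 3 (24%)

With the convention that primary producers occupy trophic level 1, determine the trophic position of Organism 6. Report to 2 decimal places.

3.85

Organism 2: 1 + 1 = 2
Organism 3: 1 + (0.52×2 + 0.48×1) = 2.52
Organism 4: 1 + 2.52 = 3.52
Organism 5: 1 + (0.7×2.52 + 0.3×2) = 3.364
Organism 6: 1 + (0.53×3.364 + 0.23×2 + 0.24×2.52) = 3.84772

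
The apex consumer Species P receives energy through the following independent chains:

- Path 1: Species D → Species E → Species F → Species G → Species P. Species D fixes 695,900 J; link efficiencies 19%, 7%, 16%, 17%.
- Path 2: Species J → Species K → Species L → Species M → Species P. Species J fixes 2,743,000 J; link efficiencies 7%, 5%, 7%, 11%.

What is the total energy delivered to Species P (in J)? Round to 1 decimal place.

Path 1: 695900 × 0.19 × 0.07 × 0.16 × 0.17 = 251.748784 J
Path 2: 2743000 × 0.07 × 0.05 × 0.07 × 0.11 = 73.92385 J
Total at Species P: 251.748784 + 73.92385 = 325.672634 J

325.7 J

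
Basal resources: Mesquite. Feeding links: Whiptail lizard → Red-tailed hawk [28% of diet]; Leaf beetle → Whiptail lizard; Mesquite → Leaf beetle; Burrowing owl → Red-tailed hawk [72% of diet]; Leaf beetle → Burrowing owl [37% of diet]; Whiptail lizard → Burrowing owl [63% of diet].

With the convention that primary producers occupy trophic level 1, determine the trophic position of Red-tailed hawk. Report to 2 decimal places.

Leaf beetle: 1 + 1 = 2
Whiptail lizard: 1 + 2 = 3
Burrowing owl: 1 + (0.63×3 + 0.37×2) = 3.63
Red-tailed hawk: 1 + (0.72×3.63 + 0.28×3) = 4.4536

4.45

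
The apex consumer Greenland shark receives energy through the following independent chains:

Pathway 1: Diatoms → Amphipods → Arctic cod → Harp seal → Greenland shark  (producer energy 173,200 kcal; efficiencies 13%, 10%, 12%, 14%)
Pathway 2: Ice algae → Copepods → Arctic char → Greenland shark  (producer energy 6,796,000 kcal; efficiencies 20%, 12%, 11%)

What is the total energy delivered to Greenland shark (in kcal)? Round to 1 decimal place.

17979.3 kcal

Pathway 1: 173200 × 0.13 × 0.1 × 0.12 × 0.14 = 37.82688 kcal
Pathway 2: 6796000 × 0.2 × 0.12 × 0.11 = 17941.44 kcal
Total at Greenland shark: 37.82688 + 17941.44 = 17979.26688 kcal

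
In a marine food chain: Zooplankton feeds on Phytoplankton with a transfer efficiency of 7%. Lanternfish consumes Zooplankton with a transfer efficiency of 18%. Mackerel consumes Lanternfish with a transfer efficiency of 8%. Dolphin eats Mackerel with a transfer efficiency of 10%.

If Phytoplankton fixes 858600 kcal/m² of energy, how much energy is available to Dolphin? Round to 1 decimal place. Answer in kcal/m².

86.5 kcal/m²

Zooplankton: 858600 × 0.07 = 60102 kcal/m²
Lanternfish: 60102 × 0.18 = 10818.36 kcal/m²
Mackerel: 10818.36 × 0.08 = 865.4688 kcal/m²
Dolphin: 865.4688 × 0.1 = 86.54688 kcal/m²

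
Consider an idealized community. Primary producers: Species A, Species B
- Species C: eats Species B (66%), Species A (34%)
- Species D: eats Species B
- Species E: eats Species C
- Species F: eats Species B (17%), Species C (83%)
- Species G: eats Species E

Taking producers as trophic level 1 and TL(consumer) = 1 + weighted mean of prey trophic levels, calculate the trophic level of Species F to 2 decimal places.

Species C: 1 + (0.66×1 + 0.34×1) = 2
Species D: 1 + 1 = 2
Species E: 1 + 2 = 3
Species F: 1 + (0.17×1 + 0.83×2) = 2.83
Species G: 1 + 3 = 4

2.83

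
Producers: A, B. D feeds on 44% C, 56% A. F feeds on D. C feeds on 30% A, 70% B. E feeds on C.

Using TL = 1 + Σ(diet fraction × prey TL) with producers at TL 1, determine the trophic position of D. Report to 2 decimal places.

C: 1 + (0.3×1 + 0.7×1) = 2
D: 1 + (0.44×2 + 0.56×1) = 2.44
E: 1 + 2 = 3
F: 1 + 2.44 = 3.44

2.44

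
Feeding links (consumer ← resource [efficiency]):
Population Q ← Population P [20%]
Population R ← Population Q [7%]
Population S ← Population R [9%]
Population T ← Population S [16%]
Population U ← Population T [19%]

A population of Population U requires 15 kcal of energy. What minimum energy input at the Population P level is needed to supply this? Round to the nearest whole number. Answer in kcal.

Cumulative transfer efficiency: 0.2 × 0.07 × 0.09 × 0.16 × 0.19 = 0.000038304
Population P energy = 15 / 0.000038304 = 391604 kcal

391604 kcal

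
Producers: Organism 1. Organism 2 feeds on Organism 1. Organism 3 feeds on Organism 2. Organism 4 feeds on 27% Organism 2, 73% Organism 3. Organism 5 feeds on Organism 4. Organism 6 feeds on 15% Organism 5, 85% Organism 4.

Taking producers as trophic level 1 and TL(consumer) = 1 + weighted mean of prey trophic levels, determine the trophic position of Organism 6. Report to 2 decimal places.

4.88

Organism 2: 1 + 1 = 2
Organism 3: 1 + 2 = 3
Organism 4: 1 + (0.27×2 + 0.73×3) = 3.73
Organism 5: 1 + 3.73 = 4.73
Organism 6: 1 + (0.15×4.73 + 0.85×3.73) = 4.88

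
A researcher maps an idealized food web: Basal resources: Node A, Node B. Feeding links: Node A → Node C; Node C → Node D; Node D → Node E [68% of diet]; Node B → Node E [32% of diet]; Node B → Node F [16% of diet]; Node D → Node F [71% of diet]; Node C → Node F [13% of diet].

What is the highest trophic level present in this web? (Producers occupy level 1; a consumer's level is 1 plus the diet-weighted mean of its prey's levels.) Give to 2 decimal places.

Node C: 1 + 1 = 2
Node D: 1 + 2 = 3
Node E: 1 + (0.68×3 + 0.32×1) = 3.36
Node F: 1 + (0.16×1 + 0.71×3 + 0.13×2) = 3.55

3.55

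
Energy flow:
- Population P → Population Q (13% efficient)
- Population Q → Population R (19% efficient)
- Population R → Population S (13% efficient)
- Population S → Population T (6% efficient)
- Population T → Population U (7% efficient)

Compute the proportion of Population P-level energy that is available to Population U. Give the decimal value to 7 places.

0.0000135

Product of link efficiencies: 0.13 × 0.19 × 0.13 × 0.06 × 0.07 = 0.0000134862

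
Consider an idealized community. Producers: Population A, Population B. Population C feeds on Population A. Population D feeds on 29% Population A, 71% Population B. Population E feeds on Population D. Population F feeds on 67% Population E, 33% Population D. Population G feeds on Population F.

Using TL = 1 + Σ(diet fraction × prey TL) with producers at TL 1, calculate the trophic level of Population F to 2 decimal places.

3.67

Population C: 1 + 1 = 2
Population D: 1 + (0.29×1 + 0.71×1) = 2
Population E: 1 + 2 = 3
Population F: 1 + (0.67×3 + 0.33×2) = 3.67
Population G: 1 + 3.67 = 4.67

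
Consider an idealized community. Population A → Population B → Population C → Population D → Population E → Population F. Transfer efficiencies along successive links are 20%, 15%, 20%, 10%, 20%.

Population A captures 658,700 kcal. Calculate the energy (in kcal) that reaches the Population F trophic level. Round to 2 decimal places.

Population B: 658700 × 0.2 = 131740 kcal
Population C: 131740 × 0.15 = 19761 kcal
Population D: 19761 × 0.2 = 3952.2 kcal
Population E: 3952.2 × 0.1 = 395.22 kcal
Population F: 395.22 × 0.2 = 79.044 kcal

79.04 kcal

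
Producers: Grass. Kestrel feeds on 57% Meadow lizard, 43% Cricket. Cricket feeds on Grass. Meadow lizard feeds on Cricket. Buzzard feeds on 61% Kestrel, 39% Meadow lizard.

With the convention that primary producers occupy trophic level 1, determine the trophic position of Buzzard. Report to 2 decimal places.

Cricket: 1 + 1 = 2
Meadow lizard: 1 + 2 = 3
Kestrel: 1 + (0.57×3 + 0.43×2) = 3.57
Buzzard: 1 + (0.61×3.57 + 0.39×3) = 4.3477

4.35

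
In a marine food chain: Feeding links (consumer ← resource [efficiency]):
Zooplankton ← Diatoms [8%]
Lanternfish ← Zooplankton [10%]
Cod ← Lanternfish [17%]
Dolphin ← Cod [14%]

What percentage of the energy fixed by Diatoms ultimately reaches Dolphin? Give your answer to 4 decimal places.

0.0190%

Product of link efficiencies: 0.08 × 0.1 × 0.17 × 0.14 = 0.0001904
As a percentage: 0.0001904 × 100 = 0.0190%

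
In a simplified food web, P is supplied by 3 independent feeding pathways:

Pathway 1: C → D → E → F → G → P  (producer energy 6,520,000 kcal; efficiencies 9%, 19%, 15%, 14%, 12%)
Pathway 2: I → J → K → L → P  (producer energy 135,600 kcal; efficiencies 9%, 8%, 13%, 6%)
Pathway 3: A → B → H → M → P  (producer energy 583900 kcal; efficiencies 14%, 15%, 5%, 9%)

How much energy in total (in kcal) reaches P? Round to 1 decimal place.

343.8 kcal

Pathway 1: 6520000 × 0.09 × 0.19 × 0.15 × 0.14 × 0.12 = 280.95984 kcal
Pathway 2: 135600 × 0.09 × 0.08 × 0.13 × 0.06 = 7.615296 kcal
Pathway 3: 583900 × 0.14 × 0.15 × 0.05 × 0.09 = 55.17855 kcal
Total at P: 280.95984 + 7.615296 + 55.17855 = 343.753686 kcal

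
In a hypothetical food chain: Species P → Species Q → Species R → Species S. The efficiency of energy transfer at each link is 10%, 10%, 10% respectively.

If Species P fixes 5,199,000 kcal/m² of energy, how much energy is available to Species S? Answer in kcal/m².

Species Q: 5199000 × 0.1 = 519900 kcal/m²
Species R: 519900 × 0.1 = 51990 kcal/m²
Species S: 51990 × 0.1 = 5199 kcal/m²

5199 kcal/m²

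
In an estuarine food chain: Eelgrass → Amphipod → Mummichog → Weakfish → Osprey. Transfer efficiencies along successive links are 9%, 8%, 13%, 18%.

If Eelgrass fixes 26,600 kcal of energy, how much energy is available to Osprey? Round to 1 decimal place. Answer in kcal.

4.5 kcal

Amphipod: 26600 × 0.09 = 2394 kcal
Mummichog: 2394 × 0.08 = 191.52 kcal
Weakfish: 191.52 × 0.13 = 24.8976 kcal
Osprey: 24.8976 × 0.18 = 4.481568 kcal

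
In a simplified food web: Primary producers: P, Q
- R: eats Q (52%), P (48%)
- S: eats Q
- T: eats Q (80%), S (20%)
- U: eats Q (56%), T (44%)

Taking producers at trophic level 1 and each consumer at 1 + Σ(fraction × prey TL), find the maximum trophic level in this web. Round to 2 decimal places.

R: 1 + (0.52×1 + 0.48×1) = 2
S: 1 + 1 = 2
T: 1 + (0.8×1 + 0.2×2) = 2.2
U: 1 + (0.56×1 + 0.44×2.2) = 2.528

2.53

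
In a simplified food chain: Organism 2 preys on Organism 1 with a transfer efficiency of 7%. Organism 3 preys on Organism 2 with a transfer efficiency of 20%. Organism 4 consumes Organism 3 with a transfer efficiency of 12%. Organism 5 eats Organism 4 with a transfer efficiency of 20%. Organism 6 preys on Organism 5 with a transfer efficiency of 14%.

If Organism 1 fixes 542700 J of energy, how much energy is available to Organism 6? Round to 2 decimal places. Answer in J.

Organism 2: 542700 × 0.07 = 37989 J
Organism 3: 37989 × 0.2 = 7597.8 J
Organism 4: 7597.8 × 0.12 = 911.736 J
Organism 5: 911.736 × 0.2 = 182.3472 J
Organism 6: 182.3472 × 0.14 = 25.528608 J

25.53 J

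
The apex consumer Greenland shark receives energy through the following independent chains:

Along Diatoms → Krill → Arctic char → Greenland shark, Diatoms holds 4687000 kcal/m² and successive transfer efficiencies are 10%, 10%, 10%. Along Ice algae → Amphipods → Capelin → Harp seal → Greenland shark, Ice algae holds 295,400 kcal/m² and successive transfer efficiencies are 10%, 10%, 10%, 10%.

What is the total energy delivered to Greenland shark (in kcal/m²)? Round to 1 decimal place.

Via Diatoms: 4687000 × 0.1 × 0.1 × 0.1 = 4687 kcal/m²
Via Ice algae: 295400 × 0.1 × 0.1 × 0.1 × 0.1 = 29.54 kcal/m²
Total at Greenland shark: 4687 + 29.54 = 4716.54 kcal/m²

4716.5 kcal/m²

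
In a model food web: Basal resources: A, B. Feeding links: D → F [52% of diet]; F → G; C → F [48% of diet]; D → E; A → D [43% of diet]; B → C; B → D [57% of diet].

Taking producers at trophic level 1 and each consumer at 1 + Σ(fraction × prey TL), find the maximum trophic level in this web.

C: 1 + 1 = 2
D: 1 + (0.43×1 + 0.57×1) = 2
E: 1 + 2 = 3
F: 1 + (0.52×2 + 0.48×2) = 3
G: 1 + 3 = 4

4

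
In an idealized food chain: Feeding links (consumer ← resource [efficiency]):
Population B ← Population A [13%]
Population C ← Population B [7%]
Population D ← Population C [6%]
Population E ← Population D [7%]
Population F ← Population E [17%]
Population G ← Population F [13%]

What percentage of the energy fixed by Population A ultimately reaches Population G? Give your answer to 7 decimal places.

Product of link efficiencies: 0.13 × 0.07 × 0.06 × 0.07 × 0.17 × 0.13 = 0.000000844662
As a percentage: 0.000000844662 × 100 = 0.0000845%

0.0000845%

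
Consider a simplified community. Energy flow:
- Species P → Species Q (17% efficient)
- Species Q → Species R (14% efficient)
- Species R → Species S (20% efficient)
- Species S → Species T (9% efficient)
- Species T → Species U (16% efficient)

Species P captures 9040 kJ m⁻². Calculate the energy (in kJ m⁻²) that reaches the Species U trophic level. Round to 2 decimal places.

0.62 kJ m⁻²

Species Q: 9040 × 0.17 = 1536.8 kJ m⁻²
Species R: 1536.8 × 0.14 = 215.152 kJ m⁻²
Species S: 215.152 × 0.2 = 43.0304 kJ m⁻²
Species T: 43.0304 × 0.09 = 3.872736 kJ m⁻²
Species U: 3.872736 × 0.16 = 0.61963776 kJ m⁻²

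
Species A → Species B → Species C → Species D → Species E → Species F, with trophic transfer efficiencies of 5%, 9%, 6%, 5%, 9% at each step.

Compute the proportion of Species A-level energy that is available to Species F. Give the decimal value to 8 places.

0.00000122

Product of link efficiencies: 0.05 × 0.09 × 0.06 × 0.05 × 0.09 = 0.000001215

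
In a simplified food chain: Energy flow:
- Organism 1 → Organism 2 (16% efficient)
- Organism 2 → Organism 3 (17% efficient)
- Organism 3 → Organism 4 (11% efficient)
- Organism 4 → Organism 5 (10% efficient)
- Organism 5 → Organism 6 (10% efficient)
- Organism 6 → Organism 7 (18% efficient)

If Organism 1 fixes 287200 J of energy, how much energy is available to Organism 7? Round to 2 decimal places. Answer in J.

Organism 2: 287200 × 0.16 = 45952 J
Organism 3: 45952 × 0.17 = 7811.84 J
Organism 4: 7811.84 × 0.11 = 859.3024 J
Organism 5: 859.3024 × 0.1 = 85.93024 J
Organism 6: 85.93024 × 0.1 = 8.593024 J
Organism 7: 8.593024 × 0.18 = 1.54674432 J

1.55 J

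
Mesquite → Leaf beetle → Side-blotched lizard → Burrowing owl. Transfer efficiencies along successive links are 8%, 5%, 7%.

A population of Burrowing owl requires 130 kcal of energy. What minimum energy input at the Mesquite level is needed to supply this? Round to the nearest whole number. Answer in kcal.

Cumulative transfer efficiency: 0.08 × 0.05 × 0.07 = 0.00028
Mesquite energy = 130 / 0.00028 = 464286 kcal

464286 kcal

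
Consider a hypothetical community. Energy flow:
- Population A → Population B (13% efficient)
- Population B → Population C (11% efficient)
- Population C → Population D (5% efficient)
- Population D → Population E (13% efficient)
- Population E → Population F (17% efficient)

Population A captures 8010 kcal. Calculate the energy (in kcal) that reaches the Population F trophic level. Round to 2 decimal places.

0.13 kcal

Population B: 8010 × 0.13 = 1041.3 kcal
Population C: 1041.3 × 0.11 = 114.543 kcal
Population D: 114.543 × 0.05 = 5.72715 kcal
Population E: 5.72715 × 0.13 = 0.7445295 kcal
Population F: 0.7445295 × 0.17 = 0.126570015 kcal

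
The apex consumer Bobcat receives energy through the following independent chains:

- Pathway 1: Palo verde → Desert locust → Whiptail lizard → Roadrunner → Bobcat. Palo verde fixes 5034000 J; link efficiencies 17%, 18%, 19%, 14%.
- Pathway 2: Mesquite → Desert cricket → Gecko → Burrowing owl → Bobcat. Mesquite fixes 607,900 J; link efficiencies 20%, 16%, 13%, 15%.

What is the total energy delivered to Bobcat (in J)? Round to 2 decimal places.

4476.80 J

Pathway 1: 5034000 × 0.17 × 0.18 × 0.19 × 0.14 = 4097.47464 J
Pathway 2: 607900 × 0.2 × 0.16 × 0.13 × 0.15 = 379.3296 J
Total at Bobcat: 4097.47464 + 379.3296 = 4476.80424 J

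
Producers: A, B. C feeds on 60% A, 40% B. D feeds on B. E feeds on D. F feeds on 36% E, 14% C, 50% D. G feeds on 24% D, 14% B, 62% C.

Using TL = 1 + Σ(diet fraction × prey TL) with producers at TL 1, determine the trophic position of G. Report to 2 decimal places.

2.86

C: 1 + (0.6×1 + 0.4×1) = 2
D: 1 + 1 = 2
E: 1 + 2 = 3
F: 1 + (0.36×3 + 0.14×2 + 0.5×2) = 3.36
G: 1 + (0.24×2 + 0.14×1 + 0.62×2) = 2.86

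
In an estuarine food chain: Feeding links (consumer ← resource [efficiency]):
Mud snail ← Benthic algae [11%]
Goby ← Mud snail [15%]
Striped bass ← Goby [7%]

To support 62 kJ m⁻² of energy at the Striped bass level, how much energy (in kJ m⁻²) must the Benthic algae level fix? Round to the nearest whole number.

Cumulative transfer efficiency: 0.11 × 0.15 × 0.07 = 0.001155
Benthic algae energy = 62 / 0.001155 = 53680 kJ m⁻²

53680 kJ m⁻²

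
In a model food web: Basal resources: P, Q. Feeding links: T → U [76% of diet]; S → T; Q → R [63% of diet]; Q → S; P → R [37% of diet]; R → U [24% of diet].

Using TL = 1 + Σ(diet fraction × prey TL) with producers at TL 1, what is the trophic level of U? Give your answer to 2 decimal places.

R: 1 + (0.37×1 + 0.63×1) = 2
S: 1 + 1 = 2
T: 1 + 2 = 3
U: 1 + (0.76×3 + 0.24×2) = 3.76

3.76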